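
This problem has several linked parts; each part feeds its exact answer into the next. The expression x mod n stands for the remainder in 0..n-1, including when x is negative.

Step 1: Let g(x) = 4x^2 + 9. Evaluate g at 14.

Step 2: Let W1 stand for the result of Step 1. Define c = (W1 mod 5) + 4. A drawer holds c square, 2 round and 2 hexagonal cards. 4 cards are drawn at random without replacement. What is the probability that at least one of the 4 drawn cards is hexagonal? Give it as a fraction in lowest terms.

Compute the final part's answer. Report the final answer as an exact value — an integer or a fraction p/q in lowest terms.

Step 1: 4*(14)^2 + 9 = (784) + (9) = 793; answer 793
Step 2: W1 = 793; c = 7; total draws C(11,4) = 330; complement C(9,4) = 126; favorable 330 - 126 = 204; P = 34/55; answer 34/55

34/55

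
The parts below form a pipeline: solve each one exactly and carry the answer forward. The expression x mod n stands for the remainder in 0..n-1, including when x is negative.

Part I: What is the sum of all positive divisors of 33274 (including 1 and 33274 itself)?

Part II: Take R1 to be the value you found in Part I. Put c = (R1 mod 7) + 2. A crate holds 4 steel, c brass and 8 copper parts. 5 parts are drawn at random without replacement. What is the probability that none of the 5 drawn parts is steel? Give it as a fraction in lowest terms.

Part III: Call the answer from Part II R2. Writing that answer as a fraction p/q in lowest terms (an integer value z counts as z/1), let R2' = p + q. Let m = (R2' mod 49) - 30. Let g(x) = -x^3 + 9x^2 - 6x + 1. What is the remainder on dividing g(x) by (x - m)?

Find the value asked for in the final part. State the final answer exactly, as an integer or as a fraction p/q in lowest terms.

5491

Part I: 33274 = 2 * 127 * 131; sigma = (1 + 2) * (1 + 127) * (1 + 131) = 3 * 128 * 132 = 50688; answer 50688
Part II: R1 = 50688; c = 3; total draws C(15,5) = 3003; favorable C(11,5) = 462; P = 2/13; answer 2/13
Part III: R2 = 2/13; threaded value p + q = 15; m = -15; remainder = value at the root: -1*(-15)^3 + 9*(-15)^2 - 6*(-15)^1 + 1 = (3375) + (2025) + (90) + (1) = 5491; answer 5491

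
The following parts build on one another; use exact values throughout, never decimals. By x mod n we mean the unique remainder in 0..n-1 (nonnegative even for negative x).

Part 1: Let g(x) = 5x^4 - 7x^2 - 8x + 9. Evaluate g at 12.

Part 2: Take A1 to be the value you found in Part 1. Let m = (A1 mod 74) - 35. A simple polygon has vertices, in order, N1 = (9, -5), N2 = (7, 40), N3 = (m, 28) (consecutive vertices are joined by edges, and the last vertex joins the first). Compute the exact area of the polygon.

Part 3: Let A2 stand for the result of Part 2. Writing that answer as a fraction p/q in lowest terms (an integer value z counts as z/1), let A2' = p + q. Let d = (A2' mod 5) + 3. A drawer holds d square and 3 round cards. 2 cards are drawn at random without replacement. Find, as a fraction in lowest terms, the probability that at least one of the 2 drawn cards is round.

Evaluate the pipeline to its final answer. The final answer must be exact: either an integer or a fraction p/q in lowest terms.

5/7

Part 1: 5*(12)^4 - 7*(12)^2 - 8*(12)^1 + 9 = (103680) + (-1008) + (-96) + (9) = 102585; answer 102585
Part 2: A1 = 102585; m = -14; cross terms: (9*40 - 7*-5)=395, (7*28 - -14*40)=756, (-14*-5 - 9*28)=-182; twice the area = |969| = 969; area = 969/2; answer 969/2
Part 3: A2 = 969/2; threaded value p + q = 971; d = 4; total draws C(7,2) = 21; complement C(4,2) = 6; favorable 21 - 6 = 15; P = 5/7; answer 5/7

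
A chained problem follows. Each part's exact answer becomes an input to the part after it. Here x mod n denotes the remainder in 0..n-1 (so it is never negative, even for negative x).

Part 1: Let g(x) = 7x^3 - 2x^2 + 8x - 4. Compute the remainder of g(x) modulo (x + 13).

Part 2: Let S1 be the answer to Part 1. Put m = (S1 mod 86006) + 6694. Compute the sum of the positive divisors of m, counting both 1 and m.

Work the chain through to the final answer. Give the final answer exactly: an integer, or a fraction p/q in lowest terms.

131208

Part 1: remainder = value at the root: 7*(-13)^3 - 2*(-13)^2 + 8*(-13)^1 - 4 = (-15379) + (-338) + (-104) + (-4) = -15825; answer -15825
Part 2: S1 = -15825; m = 76875; 76875 = 3 * 5^4 * 41; sigma = (1 + 3) * (1 + 5 + 25 + 125 + 625) * (1 + 41) = 4 * 781 * 42 = 131208; answer 131208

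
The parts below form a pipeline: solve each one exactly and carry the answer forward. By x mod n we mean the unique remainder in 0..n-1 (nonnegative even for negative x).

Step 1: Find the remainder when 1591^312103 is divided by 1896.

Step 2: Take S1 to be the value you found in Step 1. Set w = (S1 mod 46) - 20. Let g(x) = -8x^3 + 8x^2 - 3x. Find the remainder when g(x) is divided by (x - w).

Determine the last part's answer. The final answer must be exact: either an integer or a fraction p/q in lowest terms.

18967

Step 1: squarings mod 1896: 1591^1=1591, 1591^2=121, 1591^4=1369, 1591^8=913, 1591^16=1225, 1591^32=889, 1591^64=1585, 1591^128=25, 1591^256=625, 1591^512=49, 1591^1024=505, 1591^2048=961, 1591^4096=169, 1591^8192=121, 1591^16384=1369, 1591^32768=913, 1591^65536=1225, 1591^131072=889, 1591^262144=1585; 1591^312103 = 1591^1 * 1591^2 * 1591^4 * 1591^32 * 1591^256 * 1591^512 * 1591^16384 * 1591^32768 * 1591^262144 = 1111 (mod 1896); answer 1111
Step 2: S1 = 1111; w = -13; remainder = value at the root: -8*(-13)^3 + 8*(-13)^2 - 3*(-13)^1 = (17576) + (1352) + (39) = 18967; answer 18967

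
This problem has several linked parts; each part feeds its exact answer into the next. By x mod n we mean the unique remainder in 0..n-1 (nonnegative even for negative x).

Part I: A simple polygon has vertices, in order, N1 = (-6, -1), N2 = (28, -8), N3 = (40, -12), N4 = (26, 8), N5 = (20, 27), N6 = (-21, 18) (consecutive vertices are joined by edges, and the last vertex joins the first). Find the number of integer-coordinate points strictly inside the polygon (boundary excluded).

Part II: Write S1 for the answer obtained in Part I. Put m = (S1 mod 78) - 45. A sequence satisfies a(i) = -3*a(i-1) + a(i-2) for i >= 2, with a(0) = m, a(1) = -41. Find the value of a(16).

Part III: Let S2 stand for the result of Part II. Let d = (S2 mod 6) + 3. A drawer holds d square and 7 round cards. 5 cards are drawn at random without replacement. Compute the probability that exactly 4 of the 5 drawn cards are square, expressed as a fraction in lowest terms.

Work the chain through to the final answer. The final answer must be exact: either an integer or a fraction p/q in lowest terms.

Part I: cross terms: (-6*-8 - 28*-1)=76, (28*-12 - 40*-8)=-16, (40*8 - 26*-12)=632, (26*27 - 20*8)=542, (20*18 - -21*27)=927, (-21*-1 - -6*18)=129; twice the area = |2290| = 2290; area = 1145; boundary points = 1 + 4 + 2 + 1 + 1 + 1 = 10; strictly interior points = area - boundary/2 + 1 = 1141; answer 1141
Part II: S1 = 1141; m = 4; a(2) = -3*(-41) + 1*(4) = 127; iterating: a(2)=127, a(3)=-422, a(4)=1393, a(5)=-4601, a(6)=15196, a(7)=-50189, a(8)=165763, a(9)=-547478, a(10)=1808197, a(11)=-5972069, a(12)=19724404, a(13)=-65145281, a(14)=215160247, a(15)=-710626022, a(16)=2347038313; answer 2347038313
Part III: S2 = 2347038313; d = 4; total draws C(11,5) = 462; favorable C(4,4)*C(7,1) = 7; P = 1/66; answer 1/66

1/66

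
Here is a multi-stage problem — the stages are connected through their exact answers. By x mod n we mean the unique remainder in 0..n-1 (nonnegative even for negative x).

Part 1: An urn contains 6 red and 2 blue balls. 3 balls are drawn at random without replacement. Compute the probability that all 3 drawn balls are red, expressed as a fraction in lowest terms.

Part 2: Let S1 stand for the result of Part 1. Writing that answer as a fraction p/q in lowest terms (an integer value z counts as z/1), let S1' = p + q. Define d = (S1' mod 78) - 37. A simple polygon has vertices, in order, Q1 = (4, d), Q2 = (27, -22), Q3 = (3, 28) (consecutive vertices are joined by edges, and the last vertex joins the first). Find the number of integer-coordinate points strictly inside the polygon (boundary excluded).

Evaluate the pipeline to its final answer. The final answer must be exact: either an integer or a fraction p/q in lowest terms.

526

Part 1: total draws C(8,3) = 56; favorable C(6,3) = 20; P = 5/14; answer 5/14
Part 2: S1 = 5/14; threaded value p + q = 19; d = -18; cross terms: (4*-22 - 27*-18)=398, (27*28 - 3*-22)=822, (3*-18 - 4*28)=-166; twice the area = |1054| = 1054; area = 527; boundary points = 1 + 2 + 1 = 4; strictly interior points = area - boundary/2 + 1 = 526; answer 526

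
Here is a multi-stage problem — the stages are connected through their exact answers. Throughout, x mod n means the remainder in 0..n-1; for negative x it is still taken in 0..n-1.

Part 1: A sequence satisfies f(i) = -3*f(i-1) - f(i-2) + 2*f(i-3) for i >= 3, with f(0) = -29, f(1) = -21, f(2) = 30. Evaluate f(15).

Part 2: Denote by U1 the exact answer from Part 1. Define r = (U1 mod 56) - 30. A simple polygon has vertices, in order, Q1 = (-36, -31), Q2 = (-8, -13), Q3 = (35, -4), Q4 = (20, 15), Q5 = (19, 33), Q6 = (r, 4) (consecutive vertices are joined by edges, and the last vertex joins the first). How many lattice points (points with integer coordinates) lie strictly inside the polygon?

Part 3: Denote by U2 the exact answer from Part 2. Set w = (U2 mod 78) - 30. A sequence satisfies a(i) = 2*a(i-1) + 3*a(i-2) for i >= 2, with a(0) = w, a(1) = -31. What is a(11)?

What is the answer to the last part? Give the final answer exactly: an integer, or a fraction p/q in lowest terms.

Part 1: f(3) = -3*(30) - 1*(-21) + 2*(-29) = -127; iterating: f(3)=-127, f(4)=309, f(5)=-740, f(6)=1657, f(7)=-3613, f(8)=7702, f(9)=-16179, f(10)=33609, f(11)=-69244, f(12)=141765, f(13)=-288833, f(14)=586246, f(15)=-1186375; answer -1186375
Part 2: U1 = -1186375; r = 11; cross terms: (-36*-13 - -8*-31)=220, (-8*-4 - 35*-13)=487, (35*15 - 20*-4)=605, (20*33 - 19*15)=375, (19*4 - 11*33)=-287, (11*-31 - -36*4)=-197; twice the area = |1203| = 1203; area = 1203/2; boundary points = 2 + 1 + 1 + 1 + 1 + 1 = 7; strictly interior points = area - boundary/2 + 1 = 599; answer 599
Part 3: U2 = 599; w = 23; a(2) = 2*(-31) + 3*(23) = 7; iterating: a(2)=7, a(3)=-79, a(4)=-137, a(5)=-511, a(6)=-1433, a(7)=-4399, a(8)=-13097, a(9)=-39391, a(10)=-118073, a(11)=-354319; answer -354319

-354319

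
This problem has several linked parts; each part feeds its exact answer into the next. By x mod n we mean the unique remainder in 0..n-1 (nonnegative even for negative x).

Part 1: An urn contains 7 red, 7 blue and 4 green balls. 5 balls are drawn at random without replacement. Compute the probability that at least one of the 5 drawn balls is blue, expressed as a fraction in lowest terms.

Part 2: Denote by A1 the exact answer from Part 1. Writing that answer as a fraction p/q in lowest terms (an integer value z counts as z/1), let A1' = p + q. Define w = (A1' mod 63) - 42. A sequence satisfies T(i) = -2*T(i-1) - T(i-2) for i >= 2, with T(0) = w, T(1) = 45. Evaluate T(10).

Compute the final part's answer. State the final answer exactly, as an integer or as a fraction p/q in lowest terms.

Part 1: total draws C(18,5) = 8568; complement C(11,5) = 462; favorable 8568 - 462 = 8106; P = 193/204; answer 193/204
Part 2: A1 = 193/204; threaded value p + q = 397; w = -23; T(2) = -2*(45) - 1*(-23) = -67; iterating: T(2)=-67, T(3)=89, T(4)=-111, T(5)=133, T(6)=-155, T(7)=177, T(8)=-199, T(9)=221, T(10)=-243; answer -243

-243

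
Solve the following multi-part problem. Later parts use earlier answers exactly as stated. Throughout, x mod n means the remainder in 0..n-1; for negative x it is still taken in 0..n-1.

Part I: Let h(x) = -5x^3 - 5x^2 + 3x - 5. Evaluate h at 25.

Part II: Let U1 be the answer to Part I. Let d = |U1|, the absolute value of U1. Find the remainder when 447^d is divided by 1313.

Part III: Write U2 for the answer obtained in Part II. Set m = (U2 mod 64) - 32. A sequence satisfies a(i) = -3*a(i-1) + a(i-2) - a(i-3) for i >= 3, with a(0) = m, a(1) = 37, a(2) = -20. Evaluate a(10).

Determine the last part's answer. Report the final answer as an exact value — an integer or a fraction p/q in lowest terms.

-541348

Part I: -5*(25)^3 - 5*(25)^2 + 3*(25)^1 - 5 = (-78125) + (-3125) + (75) + (-5) = -81180; answer -81180
Part II: U1 = -81180; d = 81180; squarings mod 1313: 447^1=447, 447^2=233, 447^4=456, 447^8=482, 447^16=1236, 447^32=677, 447^64=92, 447^128=586, 447^256=703, 447^512=521, 447^1024=963, 447^2048=391, 447^4096=573, 447^8192=79, 447^16384=989, 447^32768=1249, 447^65536=157; 447^81180 = 447^4 * 447^8 * 447^16 * 447^256 * 447^1024 * 447^2048 * 447^4096 * 447^8192 * 447^65536 = 794 (mod 1313); answer 794
Part III: U2 = 794; m = -6; a(3) = -3*(-20) + 1*(37) - 1*(-6) = 103; iterating: a(3)=103, a(4)=-366, a(5)=1221, a(6)=-4132, a(7)=13983, a(8)=-47302, a(9)=160021, a(10)=-541348; answer -541348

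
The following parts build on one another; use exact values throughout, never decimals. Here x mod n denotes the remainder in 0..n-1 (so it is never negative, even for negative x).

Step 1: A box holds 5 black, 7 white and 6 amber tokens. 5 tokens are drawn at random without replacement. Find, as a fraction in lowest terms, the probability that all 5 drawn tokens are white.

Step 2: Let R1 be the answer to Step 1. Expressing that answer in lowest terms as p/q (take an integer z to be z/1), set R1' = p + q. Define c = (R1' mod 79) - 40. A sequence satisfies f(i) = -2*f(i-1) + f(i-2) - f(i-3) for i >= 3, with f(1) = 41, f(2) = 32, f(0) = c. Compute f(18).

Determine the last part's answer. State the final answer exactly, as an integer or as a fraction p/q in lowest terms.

Step 1: total draws C(18,5) = 8568; favorable C(7,5) = 21; P = 1/408; answer 1/408
Step 2: R1 = 1/408; threaded value p + q = 409; c = -26; f(3) = -2*(32) + 1*(41) - 1*(-26) = 3; iterating: f(3)=3, f(4)=-15, f(5)=1, f(6)=-20, f(7)=56, f(8)=-133, f(9)=342, f(10)=-873, f(11)=2221, f(12)=-5657, f(13)=14408, f(14)=-36694, f(15)=93453, f(16)=-238008, f(17)=606163, f(18)=-1543787; answer -1543787

-1543787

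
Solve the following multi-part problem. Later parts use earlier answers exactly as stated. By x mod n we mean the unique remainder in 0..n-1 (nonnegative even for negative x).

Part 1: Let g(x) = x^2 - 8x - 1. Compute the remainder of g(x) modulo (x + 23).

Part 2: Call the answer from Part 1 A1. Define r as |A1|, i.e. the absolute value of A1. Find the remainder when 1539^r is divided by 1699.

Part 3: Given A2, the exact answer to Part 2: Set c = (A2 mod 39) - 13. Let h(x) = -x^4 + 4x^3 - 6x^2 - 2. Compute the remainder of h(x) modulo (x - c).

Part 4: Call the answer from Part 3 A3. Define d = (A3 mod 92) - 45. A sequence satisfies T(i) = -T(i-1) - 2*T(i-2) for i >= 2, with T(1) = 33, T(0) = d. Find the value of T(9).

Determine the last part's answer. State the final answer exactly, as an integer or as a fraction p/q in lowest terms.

-615

Part 1: remainder = value at the root: 1*(-23)^2 - 8*(-23)^1 - 1 = (529) + (184) + (-1) = 712; answer 712
Part 2: A1 = 712; r = 712; squarings mod 1699: 1539^1=1539, 1539^2=115, 1539^4=1332, 1539^8=468, 1539^16=1552, 1539^32=1221, 1539^64=818, 1539^128=1417, 1539^256=1370, 1539^512=1204; 1539^712 = 1539^8 * 1539^64 * 1539^128 * 1539^512 = 1515 (mod 1699); answer 1515
Part 3: A2 = 1515; c = 20; remainder = value at the root: -1*(20)^4 + 4*(20)^3 - 6*(20)^2 - 2 = (-160000) + (32000) + (-2400) + (-2) = -130402; answer -130402
Part 4: A3 = -130402; d = 9; T(2) = -1*(33) - 2*(9) = -51; iterating: T(2)=-51, T(3)=-15, T(4)=117, T(5)=-87, T(6)=-147, T(7)=321, T(8)=-27, T(9)=-615; answer -615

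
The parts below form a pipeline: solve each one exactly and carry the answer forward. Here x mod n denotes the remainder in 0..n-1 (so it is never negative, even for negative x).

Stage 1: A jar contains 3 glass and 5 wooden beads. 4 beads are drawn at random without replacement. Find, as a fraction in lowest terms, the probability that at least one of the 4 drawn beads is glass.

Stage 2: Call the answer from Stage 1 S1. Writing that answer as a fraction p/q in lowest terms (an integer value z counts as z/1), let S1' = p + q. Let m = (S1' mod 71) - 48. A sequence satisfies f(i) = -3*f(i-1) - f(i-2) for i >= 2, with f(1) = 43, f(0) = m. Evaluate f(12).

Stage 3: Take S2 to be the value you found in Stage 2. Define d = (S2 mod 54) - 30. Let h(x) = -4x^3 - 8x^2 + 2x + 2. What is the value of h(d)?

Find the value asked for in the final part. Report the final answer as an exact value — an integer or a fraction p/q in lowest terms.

Stage 1: total draws C(8,4) = 70; complement C(5,4) = 5; favorable 70 - 5 = 65; P = 13/14; answer 13/14
Stage 2: S1 = 13/14; threaded value p + q = 27; m = -21; f(2) = -3*(43) - 1*(-21) = -108; iterating: f(2)=-108, f(3)=281, f(4)=-735, f(5)=1924, f(6)=-5037, f(7)=13187, f(8)=-34524, f(9)=90385, f(10)=-236631, f(11)=619508, f(12)=-1621893; answer -1621893
Stage 3: S2 = -1621893; d = 21; -4*(21)^3 - 8*(21)^2 + 2*(21)^1 + 2 = (-37044) + (-3528) + (42) + (2) = -40528; answer -40528

-40528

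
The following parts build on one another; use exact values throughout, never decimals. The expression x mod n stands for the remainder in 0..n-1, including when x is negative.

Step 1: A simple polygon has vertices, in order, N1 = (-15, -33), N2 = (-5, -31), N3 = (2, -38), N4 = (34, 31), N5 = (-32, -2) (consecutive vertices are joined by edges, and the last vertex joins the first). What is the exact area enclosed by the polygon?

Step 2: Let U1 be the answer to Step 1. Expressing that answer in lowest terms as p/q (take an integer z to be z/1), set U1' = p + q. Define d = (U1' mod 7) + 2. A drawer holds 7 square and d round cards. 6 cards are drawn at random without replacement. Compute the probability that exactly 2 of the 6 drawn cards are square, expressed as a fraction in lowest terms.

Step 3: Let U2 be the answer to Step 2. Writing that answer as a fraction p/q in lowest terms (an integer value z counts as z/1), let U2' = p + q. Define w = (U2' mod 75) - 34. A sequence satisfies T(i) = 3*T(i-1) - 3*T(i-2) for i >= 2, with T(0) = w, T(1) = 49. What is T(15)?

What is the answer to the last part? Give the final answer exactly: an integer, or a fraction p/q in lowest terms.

Step 1: cross terms: (-15*-31 - -5*-33)=300, (-5*-38 - 2*-31)=252, (2*31 - 34*-38)=1354, (34*-2 - -32*31)=924, (-32*-33 - -15*-2)=1026; twice the area = |3856| = 3856; area = 1928; answer 1928
Step 2: U1 = 1928; threaded value p + q = 1929; d = 6; total draws C(13,6) = 1716; favorable C(7,2)*C(6,4) = 315; P = 105/572; answer 105/572
Step 3: U2 = 105/572; threaded value p + q = 677; w = -32; T(2) = 3*(49) - 3*(-32) = 243; iterating: T(2)=243, T(3)=582, T(4)=1017, T(5)=1305, T(6)=864, T(7)=-1323, T(8)=-6561, T(9)=-15714, T(10)=-27459, T(11)=-35235, T(12)=-23328, T(13)=35721, T(14)=177147, T(15)=424278; answer 424278

424278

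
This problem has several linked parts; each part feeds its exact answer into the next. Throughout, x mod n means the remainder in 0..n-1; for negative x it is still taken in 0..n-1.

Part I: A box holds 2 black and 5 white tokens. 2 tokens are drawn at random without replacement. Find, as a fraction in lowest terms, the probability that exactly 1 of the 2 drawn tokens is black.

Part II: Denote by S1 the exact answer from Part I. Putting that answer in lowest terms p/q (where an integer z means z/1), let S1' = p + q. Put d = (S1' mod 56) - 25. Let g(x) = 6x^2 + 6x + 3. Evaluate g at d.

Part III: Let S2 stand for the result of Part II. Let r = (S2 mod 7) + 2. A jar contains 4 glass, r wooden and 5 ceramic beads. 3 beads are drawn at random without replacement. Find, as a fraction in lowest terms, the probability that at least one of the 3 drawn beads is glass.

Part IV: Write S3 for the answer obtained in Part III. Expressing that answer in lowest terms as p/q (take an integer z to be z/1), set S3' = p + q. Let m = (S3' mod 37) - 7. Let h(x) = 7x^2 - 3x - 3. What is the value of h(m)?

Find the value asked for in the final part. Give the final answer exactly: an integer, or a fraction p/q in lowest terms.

69

Part I: total draws C(7,2) = 21; favorable C(2,1)*C(5,1) = 10; P = 10/21; answer 10/21
Part II: S1 = 10/21; threaded value p + q = 31; d = 6; 6*(6)^2 + 6*(6)^1 + 3 = (216) + (36) + (3) = 255; answer 255
Part III: S2 = 255; r = 5; total draws C(14,3) = 364; complement C(10,3) = 120; favorable 364 - 120 = 244; P = 61/91; answer 61/91
Part IV: S3 = 61/91; threaded value p + q = 152; m = -3; 7*(-3)^2 - 3*(-3)^1 - 3 = (63) + (9) + (-3) = 69; answer 69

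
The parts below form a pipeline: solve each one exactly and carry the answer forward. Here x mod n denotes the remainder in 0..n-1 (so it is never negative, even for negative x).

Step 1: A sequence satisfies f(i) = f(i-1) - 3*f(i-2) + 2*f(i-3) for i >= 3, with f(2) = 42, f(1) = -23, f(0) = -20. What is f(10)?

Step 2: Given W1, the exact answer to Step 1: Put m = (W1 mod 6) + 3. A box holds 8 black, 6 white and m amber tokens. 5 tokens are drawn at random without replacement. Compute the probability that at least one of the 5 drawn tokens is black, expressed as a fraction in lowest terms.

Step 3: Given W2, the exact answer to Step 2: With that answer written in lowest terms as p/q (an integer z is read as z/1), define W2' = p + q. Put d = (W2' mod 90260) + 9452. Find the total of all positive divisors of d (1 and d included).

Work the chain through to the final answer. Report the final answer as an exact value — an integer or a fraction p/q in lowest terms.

10712

Step 1: f(3) = 1*(42) - 3*(-23) + 2*(-20) = 71; iterating: f(3)=71, f(4)=-101, f(5)=-230, f(6)=215, f(7)=703, f(8)=-402, f(9)=-2081, f(10)=531; answer 531
Step 2: W1 = 531; m = 6; total draws C(20,5) = 15504; complement C(12,5) = 792; favorable 15504 - 792 = 14712; P = 613/646; answer 613/646
Step 3: W2 = 613/646; threaded value p + q = 1259; d = 10711; 10711 is prime, so its only divisors are 1 and 10711; sigma = 1 + 10711 = 10712; answer 10712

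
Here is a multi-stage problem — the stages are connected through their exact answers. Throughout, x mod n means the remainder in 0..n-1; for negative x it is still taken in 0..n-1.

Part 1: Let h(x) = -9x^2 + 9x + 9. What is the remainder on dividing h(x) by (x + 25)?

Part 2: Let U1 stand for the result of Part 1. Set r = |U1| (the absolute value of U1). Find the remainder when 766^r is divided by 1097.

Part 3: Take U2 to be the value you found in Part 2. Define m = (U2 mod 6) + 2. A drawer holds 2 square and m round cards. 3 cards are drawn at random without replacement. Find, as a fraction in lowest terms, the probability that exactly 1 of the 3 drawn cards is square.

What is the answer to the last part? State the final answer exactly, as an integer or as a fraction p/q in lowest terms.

Part 1: remainder = value at the root: -9*(-25)^2 + 9*(-25)^1 + 9 = (-5625) + (-225) + (9) = -5841; answer -5841
Part 2: U1 = -5841; r = 5841; squarings mod 1097: 766^1=766, 766^2=958, 766^4=672, 766^8=717, 766^16=693, 766^32=860, 766^64=222, 766^128=1016, 766^256=1076, 766^512=441, 766^1024=312, 766^2048=808, 766^4096=149; 766^5841 = 766^1 * 766^16 * 766^64 * 766^128 * 766^512 * 766^1024 * 766^4096 = 553 (mod 1097); answer 553
Part 3: U2 = 553; m = 3; total draws C(5,3) = 10; favorable C(2,1)*C(3,2) = 6; P = 3/5; answer 3/5

3/5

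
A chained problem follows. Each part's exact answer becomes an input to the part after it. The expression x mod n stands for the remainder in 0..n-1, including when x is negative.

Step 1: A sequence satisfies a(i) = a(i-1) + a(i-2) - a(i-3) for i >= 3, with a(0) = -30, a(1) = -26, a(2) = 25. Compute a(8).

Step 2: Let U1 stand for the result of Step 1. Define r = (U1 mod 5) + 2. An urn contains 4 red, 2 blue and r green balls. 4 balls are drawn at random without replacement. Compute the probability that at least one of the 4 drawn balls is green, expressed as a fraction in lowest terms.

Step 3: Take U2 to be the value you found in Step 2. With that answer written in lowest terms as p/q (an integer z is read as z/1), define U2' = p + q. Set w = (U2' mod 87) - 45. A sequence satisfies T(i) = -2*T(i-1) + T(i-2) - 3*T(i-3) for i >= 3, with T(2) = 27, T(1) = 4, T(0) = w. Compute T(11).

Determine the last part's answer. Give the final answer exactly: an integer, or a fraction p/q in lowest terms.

-14375

Step 1: a(3) = 1*(25) + 1*(-26) - 1*(-30) = 29; iterating: a(3)=29, a(4)=80, a(5)=84, a(6)=135, a(7)=139, a(8)=190; answer 190
Step 2: U1 = 190; r = 2; total draws C(8,4) = 70; complement C(6,4) = 15; favorable 70 - 15 = 55; P = 11/14; answer 11/14
Step 3: U2 = 11/14; threaded value p + q = 25; w = -20; T(3) = -2*(27) + 1*(4) - 3*(-20) = 10; iterating: T(3)=10, T(4)=-5, T(5)=-61, T(6)=87, T(7)=-220, T(8)=710, T(9)=-1901, T(10)=5172, T(11)=-14375; answer -14375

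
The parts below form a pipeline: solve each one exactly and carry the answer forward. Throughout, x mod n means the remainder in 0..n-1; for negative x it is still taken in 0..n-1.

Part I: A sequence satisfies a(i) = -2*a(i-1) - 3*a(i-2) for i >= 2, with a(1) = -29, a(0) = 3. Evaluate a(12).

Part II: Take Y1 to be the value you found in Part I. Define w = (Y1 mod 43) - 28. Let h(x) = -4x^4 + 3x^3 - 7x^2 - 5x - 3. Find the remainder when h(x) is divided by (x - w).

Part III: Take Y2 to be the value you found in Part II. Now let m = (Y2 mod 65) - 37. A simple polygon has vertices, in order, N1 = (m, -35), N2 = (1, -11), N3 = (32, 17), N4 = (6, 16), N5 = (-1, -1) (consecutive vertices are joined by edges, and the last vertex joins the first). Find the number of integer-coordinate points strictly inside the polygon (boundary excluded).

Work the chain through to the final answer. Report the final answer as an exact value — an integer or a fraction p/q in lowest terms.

531

Part I: a(2) = -2*(-29) - 3*(3) = 49; iterating: a(2)=49, a(3)=-11, a(4)=-125, a(5)=283, a(6)=-191, a(7)=-467, a(8)=1507, a(9)=-1613, a(10)=-1295, a(11)=7429, a(12)=-10973; answer -10973
Part II: Y1 = -10973; w = 7; remainder = value at the root: -4*(7)^4 + 3*(7)^3 - 7*(7)^2 - 5*(7)^1 - 3 = (-9604) + (1029) + (-343) + (-35) + (-3) = -8956; answer -8956
Part III: Y2 = -8956; m = -23; cross terms: (-23*-11 - 1*-35)=288, (1*17 - 32*-11)=369, (32*16 - 6*17)=410, (6*-1 - -1*16)=10, (-1*-35 - -23*-1)=12; twice the area = |1089| = 1089; area = 1089/2; boundary points = 24 + 1 + 1 + 1 + 2 = 29; strictly interior points = area - boundary/2 + 1 = 531; answer 531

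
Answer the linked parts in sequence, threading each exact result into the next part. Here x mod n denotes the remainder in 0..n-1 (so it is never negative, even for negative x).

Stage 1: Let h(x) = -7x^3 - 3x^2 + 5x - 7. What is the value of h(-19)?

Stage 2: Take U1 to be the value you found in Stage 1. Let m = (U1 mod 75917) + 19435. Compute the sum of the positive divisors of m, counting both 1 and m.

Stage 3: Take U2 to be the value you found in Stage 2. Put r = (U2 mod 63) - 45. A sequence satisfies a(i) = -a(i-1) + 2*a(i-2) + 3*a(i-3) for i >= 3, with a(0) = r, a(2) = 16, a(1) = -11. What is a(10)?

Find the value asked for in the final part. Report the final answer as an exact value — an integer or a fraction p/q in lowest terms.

Stage 1: -7*(-19)^3 - 3*(-19)^2 + 5*(-19)^1 - 7 = (48013) + (-1083) + (-95) + (-7) = 46828; answer 46828
Stage 2: U1 = 46828; m = 66263; 66263 = 23 * 43 * 67; sigma = (1 + 23) * (1 + 43) * (1 + 67) = 24 * 44 * 68 = 71808; answer 71808
Stage 3: U2 = 71808; r = 6; a(3) = -1*(16) + 2*(-11) + 3*(6) = -20; iterating: a(3)=-20, a(4)=19, a(5)=-11, a(6)=-11, a(7)=46, a(8)=-101, a(9)=160, a(10)=-224; answer -224

-224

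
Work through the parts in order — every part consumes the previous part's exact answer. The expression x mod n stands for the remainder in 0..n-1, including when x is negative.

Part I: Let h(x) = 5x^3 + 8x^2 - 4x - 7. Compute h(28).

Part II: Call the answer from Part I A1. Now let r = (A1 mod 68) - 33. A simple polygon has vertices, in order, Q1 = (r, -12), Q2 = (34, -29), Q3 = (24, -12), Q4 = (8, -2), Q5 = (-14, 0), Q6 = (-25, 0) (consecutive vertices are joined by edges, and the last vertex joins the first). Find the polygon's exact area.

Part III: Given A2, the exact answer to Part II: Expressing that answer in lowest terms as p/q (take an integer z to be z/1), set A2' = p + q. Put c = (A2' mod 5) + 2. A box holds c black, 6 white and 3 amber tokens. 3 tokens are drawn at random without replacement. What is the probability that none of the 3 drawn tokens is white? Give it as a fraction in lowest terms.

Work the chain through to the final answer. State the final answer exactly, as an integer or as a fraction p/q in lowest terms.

2/13

Part I: 5*(28)^3 + 8*(28)^2 - 4*(28)^1 - 7 = (109760) + (6272) + (-112) + (-7) = 115913; answer 115913
Part II: A1 = 115913; r = 8; cross terms: (8*-29 - 34*-12)=176, (34*-12 - 24*-29)=288, (24*-2 - 8*-12)=48, (8*0 - -14*-2)=-28, (-14*0 - -25*0)=0, (-25*-12 - 8*0)=300; twice the area = |784| = 784; area = 392; answer 392
Part III: A2 = 392; threaded value p + q = 393; c = 5; total draws C(14,3) = 364; favorable C(8,3) = 56; P = 2/13; answer 2/13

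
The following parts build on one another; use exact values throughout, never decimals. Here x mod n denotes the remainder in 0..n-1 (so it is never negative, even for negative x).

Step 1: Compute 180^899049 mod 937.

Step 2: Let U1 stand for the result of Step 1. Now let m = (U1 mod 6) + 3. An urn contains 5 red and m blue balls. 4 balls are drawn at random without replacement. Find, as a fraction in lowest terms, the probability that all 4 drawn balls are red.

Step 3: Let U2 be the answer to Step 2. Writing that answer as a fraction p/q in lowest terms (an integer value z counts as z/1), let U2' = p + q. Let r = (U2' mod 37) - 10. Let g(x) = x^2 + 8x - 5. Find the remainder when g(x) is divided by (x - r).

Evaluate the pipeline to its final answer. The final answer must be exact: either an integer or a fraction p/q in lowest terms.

Step 1: squarings mod 937: 180^1=180, 180^2=542, 180^4=483, 180^8=913, 180^16=576, 180^32=78, 180^64=462, 180^128=745, 180^256=321, 180^512=908, 180^1024=841, 180^2048=783, 180^4096=291, 180^8192=351, 180^16384=454, 180^32768=913, 180^65536=576, 180^131072=78, 180^262144=462, 180^524288=745; 180^899049 = 180^1 * 180^8 * 180^32 * 180^64 * 180^128 * 180^256 * 180^512 * 180^1024 * 180^4096 * 180^8192 * 180^32768 * 180^65536 * 180^262144 * 180^524288 = 525 (mod 937); answer 525
Step 2: U1 = 525; m = 6; total draws C(11,4) = 330; favorable C(5,4) = 5; P = 1/66; answer 1/66
Step 3: U2 = 1/66; threaded value p + q = 67; r = 20; remainder = value at the root: 1*(20)^2 + 8*(20)^1 - 5 = (400) + (160) + (-5) = 555; answer 555

555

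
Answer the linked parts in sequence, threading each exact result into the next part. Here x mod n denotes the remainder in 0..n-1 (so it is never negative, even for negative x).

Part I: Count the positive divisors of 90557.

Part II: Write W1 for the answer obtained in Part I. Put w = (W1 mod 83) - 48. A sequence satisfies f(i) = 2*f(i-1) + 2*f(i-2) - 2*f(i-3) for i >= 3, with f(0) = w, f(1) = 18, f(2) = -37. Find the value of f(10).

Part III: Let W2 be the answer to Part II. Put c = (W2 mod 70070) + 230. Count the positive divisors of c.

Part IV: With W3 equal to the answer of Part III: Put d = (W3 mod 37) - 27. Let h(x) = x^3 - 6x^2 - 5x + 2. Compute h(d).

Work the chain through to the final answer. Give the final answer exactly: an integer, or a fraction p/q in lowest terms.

-15224

Part I: 90557 = 137 * 661; number of divisors = (1+1) * (1+1) = 4; answer 4
Part II: W1 = 4; w = -44; f(3) = 2*(-37) + 2*(18) - 2*(-44) = 50; iterating: f(3)=50, f(4)=-10, f(5)=154, f(6)=188, f(7)=704, f(8)=1476, f(9)=3984, f(10)=9512; answer 9512
Part III: W2 = 9512; c = 9742; 9742 = 2 * 4871; number of divisors = (1+1) * (1+1) = 4; answer 4
Part IV: W3 = 4; d = -23; 1*(-23)^3 - 6*(-23)^2 - 5*(-23)^1 + 2 = (-12167) + (-3174) + (115) + (2) = -15224; answer -15224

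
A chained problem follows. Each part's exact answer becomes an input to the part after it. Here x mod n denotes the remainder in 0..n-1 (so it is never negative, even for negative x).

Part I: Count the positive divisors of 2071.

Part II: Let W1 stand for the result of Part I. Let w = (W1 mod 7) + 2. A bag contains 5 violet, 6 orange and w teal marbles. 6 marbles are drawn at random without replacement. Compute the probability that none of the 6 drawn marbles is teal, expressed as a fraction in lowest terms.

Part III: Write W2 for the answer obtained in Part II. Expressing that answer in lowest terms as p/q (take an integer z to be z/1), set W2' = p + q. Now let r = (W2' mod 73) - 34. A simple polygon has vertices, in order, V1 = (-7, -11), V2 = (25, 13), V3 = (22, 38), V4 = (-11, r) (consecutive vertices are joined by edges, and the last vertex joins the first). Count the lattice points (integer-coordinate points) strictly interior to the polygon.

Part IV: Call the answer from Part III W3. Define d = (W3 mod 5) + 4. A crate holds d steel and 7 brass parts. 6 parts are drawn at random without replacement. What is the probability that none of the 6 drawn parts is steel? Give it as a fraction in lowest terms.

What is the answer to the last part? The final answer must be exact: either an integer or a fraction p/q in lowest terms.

Part I: 2071 = 19 * 109; number of divisors = (1+1) * (1+1) = 4; answer 4
Part II: W1 = 4; w = 6; total draws C(17,6) = 12376; favorable C(11,6) = 462; P = 33/884; answer 33/884
Part III: W2 = 33/884; threaded value p + q = 917; r = 7; cross terms: (-7*13 - 25*-11)=184, (25*38 - 22*13)=664, (22*7 - -11*38)=572, (-11*-11 - -7*7)=170; twice the area = |1590| = 1590; area = 795; boundary points = 8 + 1 + 1 + 2 = 12; strictly interior points = area - boundary/2 + 1 = 790; answer 790
Part IV: W3 = 790; d = 4; total draws C(11,6) = 462; favorable C(7,6) = 7; P = 1/66; answer 1/66

1/66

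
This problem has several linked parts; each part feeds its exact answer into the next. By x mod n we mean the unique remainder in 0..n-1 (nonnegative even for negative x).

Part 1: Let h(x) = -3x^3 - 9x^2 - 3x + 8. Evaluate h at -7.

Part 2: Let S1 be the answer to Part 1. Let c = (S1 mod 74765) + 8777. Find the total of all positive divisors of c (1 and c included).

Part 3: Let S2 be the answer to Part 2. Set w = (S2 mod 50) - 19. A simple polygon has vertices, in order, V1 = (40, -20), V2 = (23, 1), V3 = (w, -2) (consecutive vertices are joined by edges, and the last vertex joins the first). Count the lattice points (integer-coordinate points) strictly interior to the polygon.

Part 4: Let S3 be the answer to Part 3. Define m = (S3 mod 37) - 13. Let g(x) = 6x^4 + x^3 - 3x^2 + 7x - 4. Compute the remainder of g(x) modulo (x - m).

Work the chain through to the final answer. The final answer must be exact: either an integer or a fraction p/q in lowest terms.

787831

Part 1: -3*(-7)^3 - 9*(-7)^2 - 3*(-7)^1 + 8 = (1029) + (-441) + (21) + (8) = 617; answer 617
Part 2: S1 = 617; c = 9394; 9394 = 2 * 7 * 11 * 61; sigma = (1 + 2) * (1 + 7) * (1 + 11) * (1 + 61) = 3 * 8 * 12 * 62 = 17856; answer 17856
Part 3: S2 = 17856; w = -13; cross terms: (40*1 - 23*-20)=500, (23*-2 - -13*1)=-33, (-13*-20 - 40*-2)=340; twice the area = |807| = 807; area = 807/2; boundary points = 1 + 3 + 1 = 5; strictly interior points = area - boundary/2 + 1 = 402; answer 402
Part 4: S3 = 402; m = 19; remainder = value at the root: 6*(19)^4 + 1*(19)^3 - 3*(19)^2 + 7*(19)^1 - 4 = (781926) + (6859) + (-1083) + (133) + (-4) = 787831; answer 787831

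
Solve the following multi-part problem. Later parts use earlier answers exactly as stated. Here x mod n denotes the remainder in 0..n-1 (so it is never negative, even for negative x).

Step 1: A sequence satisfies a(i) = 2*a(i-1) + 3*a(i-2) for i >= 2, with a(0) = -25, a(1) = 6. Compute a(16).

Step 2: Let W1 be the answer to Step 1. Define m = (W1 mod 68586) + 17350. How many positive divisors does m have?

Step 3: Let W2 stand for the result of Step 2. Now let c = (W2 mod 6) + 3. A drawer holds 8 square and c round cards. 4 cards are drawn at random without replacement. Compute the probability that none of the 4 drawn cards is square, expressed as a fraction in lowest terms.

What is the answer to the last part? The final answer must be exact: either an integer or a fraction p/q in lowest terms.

1/39

Step 1: a(2) = 2*(6) + 3*(-25) = -63; iterating: a(2)=-63, a(3)=-108, a(4)=-405, a(5)=-1134, a(6)=-3483, a(7)=-10368, a(8)=-31185, a(9)=-93474, a(10)=-280503, a(11)=-841428, a(12)=-2524365, a(13)=-7573014, a(14)=-22719123, a(15)=-68157288, a(16)=-204471945; answer -204471945
Step 2: W1 = -204471945; m = 68857; 68857 = 37 * 1861; number of divisors = (1+1) * (1+1) = 4; answer 4
Step 3: W2 = 4; c = 7; total draws C(15,4) = 1365; favorable C(7,4) = 35; P = 1/39; answer 1/39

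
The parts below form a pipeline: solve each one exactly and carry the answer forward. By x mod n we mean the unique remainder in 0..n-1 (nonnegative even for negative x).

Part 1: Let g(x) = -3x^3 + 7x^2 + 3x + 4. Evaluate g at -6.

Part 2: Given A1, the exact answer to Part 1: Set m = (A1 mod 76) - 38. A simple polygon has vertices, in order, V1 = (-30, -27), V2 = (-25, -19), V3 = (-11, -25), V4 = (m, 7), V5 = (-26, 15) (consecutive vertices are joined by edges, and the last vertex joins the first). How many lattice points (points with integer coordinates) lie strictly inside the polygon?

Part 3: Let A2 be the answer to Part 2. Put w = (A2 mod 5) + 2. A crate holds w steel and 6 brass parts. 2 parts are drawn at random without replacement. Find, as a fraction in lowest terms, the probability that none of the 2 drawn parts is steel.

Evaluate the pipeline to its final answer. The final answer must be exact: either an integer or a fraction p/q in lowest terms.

Part 1: -3*(-6)^3 + 7*(-6)^2 + 3*(-6)^1 + 4 = (648) + (252) + (-18) + (4) = 886; answer 886
Part 2: A1 = 886; m = 12; cross terms: (-30*-19 - -25*-27)=-105, (-25*-25 - -11*-19)=416, (-11*7 - 12*-25)=223, (12*15 - -26*7)=362, (-26*-27 - -30*15)=1152; twice the area = |2048| = 2048; area = 1024; boundary points = 1 + 2 + 1 + 2 + 2 = 8; strictly interior points = area - boundary/2 + 1 = 1021; answer 1021
Part 3: A2 = 1021; w = 3; total draws C(9,2) = 36; favorable C(6,2) = 15; P = 5/12; answer 5/12

5/12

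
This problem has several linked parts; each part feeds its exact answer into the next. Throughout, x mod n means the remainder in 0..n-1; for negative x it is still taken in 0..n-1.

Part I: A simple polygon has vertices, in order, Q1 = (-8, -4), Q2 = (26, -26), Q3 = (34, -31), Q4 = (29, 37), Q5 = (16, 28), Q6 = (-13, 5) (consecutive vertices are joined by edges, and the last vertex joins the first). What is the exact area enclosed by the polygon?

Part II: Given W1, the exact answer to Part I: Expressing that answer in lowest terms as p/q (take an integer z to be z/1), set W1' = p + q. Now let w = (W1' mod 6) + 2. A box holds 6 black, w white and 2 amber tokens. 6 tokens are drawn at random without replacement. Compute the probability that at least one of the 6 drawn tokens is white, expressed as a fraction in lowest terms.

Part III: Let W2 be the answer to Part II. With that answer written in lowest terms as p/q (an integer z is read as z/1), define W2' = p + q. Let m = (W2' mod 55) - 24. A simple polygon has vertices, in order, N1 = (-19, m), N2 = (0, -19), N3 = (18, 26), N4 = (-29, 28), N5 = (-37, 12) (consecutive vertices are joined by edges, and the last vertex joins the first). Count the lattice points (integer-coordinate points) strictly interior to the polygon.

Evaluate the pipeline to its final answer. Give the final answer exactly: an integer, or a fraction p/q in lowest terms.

Part I: cross terms: (-8*-26 - 26*-4)=312, (26*-31 - 34*-26)=78, (34*37 - 29*-31)=2157, (29*28 - 16*37)=220, (16*5 - -13*28)=444, (-13*-4 - -8*5)=92; twice the area = |3303| = 3303; area = 3303/2; answer 3303/2
Part II: W1 = 3303/2; threaded value p + q = 3305; w = 7; total draws C(15,6) = 5005; complement C(8,6) = 28; favorable 5005 - 28 = 4977; P = 711/715; answer 711/715
Part III: W2 = 711/715; threaded value p + q = 1426; m = 27; cross terms: (-19*-19 - 0*27)=361, (0*26 - 18*-19)=342, (18*28 - -29*26)=1258, (-29*12 - -37*28)=688, (-37*27 - -19*12)=-771; twice the area = |1878| = 1878; area = 939; boundary points = 1 + 9 + 1 + 8 + 3 = 22; strictly interior points = area - boundary/2 + 1 = 929; answer 929

929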